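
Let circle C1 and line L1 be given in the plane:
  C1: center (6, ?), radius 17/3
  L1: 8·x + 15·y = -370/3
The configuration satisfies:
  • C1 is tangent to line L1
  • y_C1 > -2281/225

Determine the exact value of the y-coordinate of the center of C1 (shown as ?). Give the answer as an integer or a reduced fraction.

-5

1. [C1‖L1]  y_C1² + (1028/45)y_C1 + 803/9 = 0  ⇒  y_C1 = -803/45 or -5
2. given y_C1 > -2281/225: keep -5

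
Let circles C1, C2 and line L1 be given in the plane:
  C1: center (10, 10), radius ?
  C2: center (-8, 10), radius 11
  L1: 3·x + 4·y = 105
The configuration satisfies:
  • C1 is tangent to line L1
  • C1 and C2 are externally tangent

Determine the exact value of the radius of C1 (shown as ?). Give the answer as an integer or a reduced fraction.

1. [C1‖L1]  r_C1² − 49 = 0  ⇒  r_C1 = 7 (r>0 drops 1)
2. [ext C1·C2]  r_C1² + 22r_C1 − 203 = 0  ⇒  r_C1 = 7 (r>0 drops 1)

7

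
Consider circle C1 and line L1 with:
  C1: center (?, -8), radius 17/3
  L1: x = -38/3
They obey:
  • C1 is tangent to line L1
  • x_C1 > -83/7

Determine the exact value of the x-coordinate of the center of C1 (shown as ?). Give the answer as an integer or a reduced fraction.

1. [C1‖L1]  x_C1² + (76/3)x_C1 + 385/3 = 0  ⇒  x_C1 = -55/3 or -7
2. given x_C1 > -83/7: keep -7

-7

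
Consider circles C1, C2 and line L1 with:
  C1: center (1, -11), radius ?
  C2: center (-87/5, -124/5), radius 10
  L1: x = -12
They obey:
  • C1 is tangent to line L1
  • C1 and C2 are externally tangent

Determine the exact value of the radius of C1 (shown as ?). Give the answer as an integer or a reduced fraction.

13

1. [C1‖L1]  r_C1² − 169 = 0  ⇒  r_C1 = 13 (r>0 drops 1)
2. [ext C1·C2]  r_C1² + 20r_C1 − 429 = 0  ⇒  r_C1 = 13 (r>0 drops 1)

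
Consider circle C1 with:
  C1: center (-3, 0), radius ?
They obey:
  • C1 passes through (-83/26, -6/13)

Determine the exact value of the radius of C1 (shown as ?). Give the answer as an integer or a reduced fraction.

1/2

1. [C1∋P]  r_C1² − 1/4 = 0  ⇒  r_C1 = 1/2 (r>0 drops 1)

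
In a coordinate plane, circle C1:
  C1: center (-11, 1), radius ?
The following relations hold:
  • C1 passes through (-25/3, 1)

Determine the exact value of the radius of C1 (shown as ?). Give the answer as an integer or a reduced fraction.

1. [C1∋P]  r_C1² − 64/9 = 0  ⇒  r_C1 = 8/3 (r>0 drops 1)

8/3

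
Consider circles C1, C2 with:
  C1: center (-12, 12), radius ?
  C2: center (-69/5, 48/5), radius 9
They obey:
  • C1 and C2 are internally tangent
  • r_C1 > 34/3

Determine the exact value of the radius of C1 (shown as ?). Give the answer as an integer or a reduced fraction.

12

1. [int C1,C2]  r_C1² − 18r_C1 + 72 = 0  ⇒  r_C1 = 6 or 12
2. given r_C1 > 34/3: keep 12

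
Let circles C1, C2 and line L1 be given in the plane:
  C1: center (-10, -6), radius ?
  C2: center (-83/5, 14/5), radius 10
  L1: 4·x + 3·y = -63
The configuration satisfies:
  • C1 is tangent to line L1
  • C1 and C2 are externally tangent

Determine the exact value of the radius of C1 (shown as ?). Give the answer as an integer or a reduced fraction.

1. [C1‖L1]  r_C1² − 1 = 0  ⇒  r_C1 = 1 (r>0 drops 1)
2. [ext C1·C2]  r_C1² + 20r_C1 − 21 = 0  ⇒  r_C1 = 1 (r>0 drops 1)

1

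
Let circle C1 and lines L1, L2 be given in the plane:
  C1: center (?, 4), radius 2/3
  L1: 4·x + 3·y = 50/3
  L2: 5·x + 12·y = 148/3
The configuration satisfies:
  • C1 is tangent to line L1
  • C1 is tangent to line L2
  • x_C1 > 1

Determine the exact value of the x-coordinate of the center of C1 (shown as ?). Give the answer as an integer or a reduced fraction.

2

1. [C1‖L1]  x_C1² − (7/3)x_C1 + 2/3 = 0  ⇒  x_C1 = 1/3 or 2
2. [C1‖L2]  x_C1² − (8/15)x_C1 − 44/15 = 0  ⇒  x_C1 = -22/15 or 2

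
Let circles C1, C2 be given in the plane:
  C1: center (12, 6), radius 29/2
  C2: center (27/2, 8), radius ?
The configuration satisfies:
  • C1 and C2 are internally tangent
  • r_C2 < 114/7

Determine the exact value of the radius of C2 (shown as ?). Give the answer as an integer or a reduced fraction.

1. [int C1,C2]  r_C2² − 29r_C2 + 204 = 0  ⇒  r_C2 = 12 or 17
2. given r_C2 < 114/7: keep 12

12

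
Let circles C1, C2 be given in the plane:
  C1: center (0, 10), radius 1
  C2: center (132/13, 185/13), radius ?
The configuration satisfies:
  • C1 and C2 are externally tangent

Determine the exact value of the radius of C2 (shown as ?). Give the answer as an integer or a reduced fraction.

10

1. [ext C1·C2]  r_C2² + 2r_C2 − 120 = 0  ⇒  r_C2 = 10 (r>0 drops 1)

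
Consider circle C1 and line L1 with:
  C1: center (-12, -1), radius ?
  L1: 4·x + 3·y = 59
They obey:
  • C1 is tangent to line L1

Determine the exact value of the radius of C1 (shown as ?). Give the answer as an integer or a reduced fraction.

22

1. [C1‖L1]  r_C1² − 484 = 0  ⇒  r_C1 = 22 (r>0 drops 1)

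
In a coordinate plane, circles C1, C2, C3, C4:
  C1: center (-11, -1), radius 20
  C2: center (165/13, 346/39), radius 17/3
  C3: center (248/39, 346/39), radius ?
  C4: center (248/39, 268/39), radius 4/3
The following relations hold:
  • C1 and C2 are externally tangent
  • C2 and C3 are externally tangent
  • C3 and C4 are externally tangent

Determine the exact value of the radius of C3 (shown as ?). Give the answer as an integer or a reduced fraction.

2/3

1. [ext C2·C3]  r_C3² + (34/3)r_C3 − 8 = 0  ⇒  r_C3 = 2/3 (r>0 drops 1)
2. [ext C3·C4]  r_C3² + (8/3)r_C3 − 20/9 = 0  ⇒  r_C3 = 2/3 (r>0 drops 1)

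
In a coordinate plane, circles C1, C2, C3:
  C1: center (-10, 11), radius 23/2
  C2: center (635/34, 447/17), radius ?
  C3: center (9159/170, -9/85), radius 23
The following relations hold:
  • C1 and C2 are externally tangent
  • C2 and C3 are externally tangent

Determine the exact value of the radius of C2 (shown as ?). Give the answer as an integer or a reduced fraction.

1. [ext C1·C2]  r_C2² + 23r_C2 − 924 = 0  ⇒  r_C2 = 21 (r>0 drops 1)
2. [ext C2·C3]  r_C2² + 46r_C2 − 1407 = 0  ⇒  r_C2 = 21 (r>0 drops 1)

21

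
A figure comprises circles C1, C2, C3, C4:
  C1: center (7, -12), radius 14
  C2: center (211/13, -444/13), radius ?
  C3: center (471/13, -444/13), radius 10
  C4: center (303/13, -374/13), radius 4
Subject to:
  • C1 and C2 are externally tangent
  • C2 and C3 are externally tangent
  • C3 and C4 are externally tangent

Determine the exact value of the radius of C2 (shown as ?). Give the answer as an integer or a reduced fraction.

1. [ext C1·C2]  r_C2² + 28r_C2 − 380 = 0  ⇒  r_C2 = 10 (r>0 drops 1)
2. [ext C2·C3]  r_C2² + 20r_C2 − 300 = 0  ⇒  r_C2 = 10 (r>0 drops 1)

10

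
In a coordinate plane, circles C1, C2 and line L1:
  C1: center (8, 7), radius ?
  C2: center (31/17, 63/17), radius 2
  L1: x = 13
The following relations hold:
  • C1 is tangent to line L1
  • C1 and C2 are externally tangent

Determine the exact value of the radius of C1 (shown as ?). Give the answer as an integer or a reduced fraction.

5

1. [C1‖L1]  r_C1² − 25 = 0  ⇒  r_C1 = 5 (r>0 drops 1)
2. [ext C1·C2]  r_C1² + 4r_C1 − 45 = 0  ⇒  r_C1 = 5 (r>0 drops 1)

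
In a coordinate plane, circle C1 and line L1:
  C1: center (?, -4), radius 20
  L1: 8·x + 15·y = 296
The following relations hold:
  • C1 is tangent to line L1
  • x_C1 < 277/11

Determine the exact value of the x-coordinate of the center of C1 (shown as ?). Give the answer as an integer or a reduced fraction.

2

1. [C1‖L1]  x_C1² − 89x_C1 + 174 = 0  ⇒  x_C1 = 2 or 87
2. given x_C1 < 277/11: keep 2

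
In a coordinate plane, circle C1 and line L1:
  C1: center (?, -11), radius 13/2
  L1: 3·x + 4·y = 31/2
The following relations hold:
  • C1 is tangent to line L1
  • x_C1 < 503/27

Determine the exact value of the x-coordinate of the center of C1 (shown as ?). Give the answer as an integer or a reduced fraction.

9

1. [C1‖L1]  x_C1² − (119/3)x_C1 + 276 = 0  ⇒  x_C1 = 9 or 92/3
2. given x_C1 < 503/27: keep 9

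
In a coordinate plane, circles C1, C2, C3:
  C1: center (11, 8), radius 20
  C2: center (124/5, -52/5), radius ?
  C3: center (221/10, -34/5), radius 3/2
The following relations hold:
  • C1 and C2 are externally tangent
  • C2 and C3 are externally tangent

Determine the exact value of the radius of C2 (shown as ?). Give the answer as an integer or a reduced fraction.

1. [ext C1·C2]  r_C2² + 40r_C2 − 129 = 0  ⇒  r_C2 = 3 (r>0 drops 1)
2. [ext C2·C3]  r_C2² + 3r_C2 − 18 = 0  ⇒  r_C2 = 3 (r>0 drops 1)

3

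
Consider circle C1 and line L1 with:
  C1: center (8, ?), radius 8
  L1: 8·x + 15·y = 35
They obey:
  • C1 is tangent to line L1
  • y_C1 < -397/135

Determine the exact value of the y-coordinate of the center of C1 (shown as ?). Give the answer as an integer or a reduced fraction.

-11

1. [C1‖L1]  y_C1² + (58/15)y_C1 − 1177/15 = 0  ⇒  y_C1 = -11 or 107/15
2. given y_C1 < -397/135: keep -11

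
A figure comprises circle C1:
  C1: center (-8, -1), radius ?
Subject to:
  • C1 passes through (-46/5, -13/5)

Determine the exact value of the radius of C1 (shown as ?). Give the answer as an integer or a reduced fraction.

1. [C1∋P]  r_C1² − 4 = 0  ⇒  r_C1 = 2 (r>0 drops 1)

2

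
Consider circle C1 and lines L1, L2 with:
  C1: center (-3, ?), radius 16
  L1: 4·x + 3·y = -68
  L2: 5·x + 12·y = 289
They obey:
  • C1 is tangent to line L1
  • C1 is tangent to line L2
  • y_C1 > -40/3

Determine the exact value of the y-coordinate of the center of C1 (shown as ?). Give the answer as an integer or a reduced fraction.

1. [C1‖L1]  y_C1² + (112/3)y_C1 − 1088/3 = 0  ⇒  y_C1 = -136/3 or 8
2. [C1‖L2]  y_C1² − (152/3)y_C1 + 1024/3 = 0  ⇒  y_C1 = 8 or 128/3

8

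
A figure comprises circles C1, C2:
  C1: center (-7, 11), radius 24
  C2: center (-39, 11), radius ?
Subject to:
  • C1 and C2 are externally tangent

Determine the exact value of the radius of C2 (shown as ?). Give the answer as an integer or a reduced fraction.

1. [ext C1·C2]  r_C2² + 48r_C2 − 448 = 0  ⇒  r_C2 = 8 (r>0 drops 1)

8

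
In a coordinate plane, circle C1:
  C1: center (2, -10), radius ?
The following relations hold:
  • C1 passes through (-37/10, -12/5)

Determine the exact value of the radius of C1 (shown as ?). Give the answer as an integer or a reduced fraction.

1. [C1∋P]  r_C1² − 361/4 = 0  ⇒  r_C1 = 19/2 (r>0 drops 1)

19/2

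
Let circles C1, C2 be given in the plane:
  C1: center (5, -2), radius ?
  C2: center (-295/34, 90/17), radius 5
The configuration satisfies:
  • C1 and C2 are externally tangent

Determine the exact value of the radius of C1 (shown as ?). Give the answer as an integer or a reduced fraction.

1. [ext C1·C2]  r_C1² + 10r_C1 − 861/4 = 0  ⇒  r_C1 = 21/2 (r>0 drops 1)

21/2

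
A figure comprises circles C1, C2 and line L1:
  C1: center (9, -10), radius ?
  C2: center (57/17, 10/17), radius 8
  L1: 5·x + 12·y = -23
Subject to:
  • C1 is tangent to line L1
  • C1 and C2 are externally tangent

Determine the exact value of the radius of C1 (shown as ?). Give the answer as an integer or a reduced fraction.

1. [C1‖L1]  r_C1² − 16 = 0  ⇒  r_C1 = 4 (r>0 drops 1)
2. [ext C1·C2]  r_C1² + 16r_C1 − 80 = 0  ⇒  r_C1 = 4 (r>0 drops 1)

4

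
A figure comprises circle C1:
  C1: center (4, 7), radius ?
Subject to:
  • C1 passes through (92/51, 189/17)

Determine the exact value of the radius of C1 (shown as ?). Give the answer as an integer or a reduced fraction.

14/3

1. [C1∋P]  r_C1² − 196/9 = 0  ⇒  r_C1 = 14/3 (r>0 drops 1)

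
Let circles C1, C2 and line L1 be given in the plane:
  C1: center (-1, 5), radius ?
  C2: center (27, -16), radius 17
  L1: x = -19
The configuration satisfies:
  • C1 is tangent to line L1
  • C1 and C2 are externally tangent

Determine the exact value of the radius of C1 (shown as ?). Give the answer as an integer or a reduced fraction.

1. [C1‖L1]  r_C1² − 324 = 0  ⇒  r_C1 = 18 (r>0 drops 1)
2. [ext C1·C2]  r_C1² + 34r_C1 − 936 = 0  ⇒  r_C1 = 18 (r>0 drops 1)

18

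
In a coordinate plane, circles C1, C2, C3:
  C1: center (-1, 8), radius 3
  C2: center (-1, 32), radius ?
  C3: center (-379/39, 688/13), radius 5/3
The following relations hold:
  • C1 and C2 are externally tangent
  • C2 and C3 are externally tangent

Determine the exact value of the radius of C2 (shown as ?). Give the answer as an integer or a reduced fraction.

21

1. [ext C1·C2]  r_C2² + 6r_C2 − 567 = 0  ⇒  r_C2 = 21 (r>0 drops 1)
2. [ext C2·C3]  r_C2² + (10/3)r_C2 − 511 = 0  ⇒  r_C2 = 21 (r>0 drops 1)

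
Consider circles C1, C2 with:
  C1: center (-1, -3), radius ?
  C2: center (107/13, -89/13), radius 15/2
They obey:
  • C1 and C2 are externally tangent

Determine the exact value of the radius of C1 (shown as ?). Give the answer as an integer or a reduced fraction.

1. [ext C1·C2]  r_C1² + 15r_C1 − 175/4 = 0  ⇒  r_C1 = 5/2 (r>0 drops 1)

5/2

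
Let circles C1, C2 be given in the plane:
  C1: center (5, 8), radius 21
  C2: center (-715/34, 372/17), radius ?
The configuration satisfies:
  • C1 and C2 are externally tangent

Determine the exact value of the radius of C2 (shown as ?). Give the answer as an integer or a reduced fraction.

1. [ext C1·C2]  r_C2² + 42r_C2 − 1717/4 = 0  ⇒  r_C2 = 17/2 (r>0 drops 1)

17/2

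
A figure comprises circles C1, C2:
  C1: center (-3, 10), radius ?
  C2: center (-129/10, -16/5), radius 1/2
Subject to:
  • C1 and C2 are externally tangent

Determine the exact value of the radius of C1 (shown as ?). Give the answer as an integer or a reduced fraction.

16

1. [ext C1·C2]  r_C1² + 1r_C1 − 272 = 0  ⇒  r_C1 = 16 (r>0 drops 1)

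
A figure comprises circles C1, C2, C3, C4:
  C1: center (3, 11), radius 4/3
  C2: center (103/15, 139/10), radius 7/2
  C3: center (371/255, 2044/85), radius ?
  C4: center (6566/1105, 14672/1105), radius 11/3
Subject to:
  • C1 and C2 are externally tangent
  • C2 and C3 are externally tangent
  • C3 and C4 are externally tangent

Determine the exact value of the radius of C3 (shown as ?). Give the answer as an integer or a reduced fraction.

1. [ext C2·C3]  r_C3² + 7r_C3 − 120 = 0  ⇒  r_C3 = 8 (r>0 drops 1)
2. [ext C3·C4]  r_C3² + (22/3)r_C3 − 368/3 = 0  ⇒  r_C3 = 8 (r>0 drops 1)

8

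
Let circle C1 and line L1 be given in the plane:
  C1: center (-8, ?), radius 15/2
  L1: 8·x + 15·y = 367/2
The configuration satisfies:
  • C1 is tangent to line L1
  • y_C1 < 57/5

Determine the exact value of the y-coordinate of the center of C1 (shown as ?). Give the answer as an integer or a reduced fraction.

1. [C1‖L1]  y_C1² − 33y_C1 + 200 = 0  ⇒  y_C1 = 8 or 25
2. given y_C1 < 57/5: keep 8

8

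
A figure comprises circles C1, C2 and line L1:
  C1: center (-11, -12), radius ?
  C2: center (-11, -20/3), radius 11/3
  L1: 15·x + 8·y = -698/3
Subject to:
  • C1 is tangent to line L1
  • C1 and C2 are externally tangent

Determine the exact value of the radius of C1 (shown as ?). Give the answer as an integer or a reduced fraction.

5/3

1. [C1‖L1]  r_C1² − 25/9 = 0  ⇒  r_C1 = 5/3 (r>0 drops 1)
2. [ext C1·C2]  r_C1² + (22/3)r_C1 − 15 = 0  ⇒  r_C1 = 5/3 (r>0 drops 1)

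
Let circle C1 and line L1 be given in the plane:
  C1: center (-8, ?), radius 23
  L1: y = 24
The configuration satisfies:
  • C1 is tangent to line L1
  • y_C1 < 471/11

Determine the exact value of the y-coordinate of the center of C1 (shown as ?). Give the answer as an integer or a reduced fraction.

1. [C1‖L1]  y_C1² − 48y_C1 + 47 = 0  ⇒  y_C1 = 1 or 47
2. given y_C1 < 471/11: keep 1

1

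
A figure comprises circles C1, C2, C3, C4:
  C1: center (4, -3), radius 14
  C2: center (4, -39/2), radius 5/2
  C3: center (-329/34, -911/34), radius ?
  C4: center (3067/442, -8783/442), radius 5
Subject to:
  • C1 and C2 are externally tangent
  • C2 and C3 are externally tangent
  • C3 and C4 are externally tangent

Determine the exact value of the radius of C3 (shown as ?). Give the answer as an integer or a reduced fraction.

1. [ext C2·C3]  r_C3² + 5r_C3 − 234 = 0  ⇒  r_C3 = 13 (r>0 drops 1)
2. [ext C3·C4]  r_C3² + 10r_C3 − 299 = 0  ⇒  r_C3 = 13 (r>0 drops 1)

13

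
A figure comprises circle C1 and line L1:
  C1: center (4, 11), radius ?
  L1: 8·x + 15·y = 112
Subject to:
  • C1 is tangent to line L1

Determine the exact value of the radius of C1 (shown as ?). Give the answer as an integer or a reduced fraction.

1. [C1‖L1]  r_C1² − 25 = 0  ⇒  r_C1 = 5 (r>0 drops 1)

5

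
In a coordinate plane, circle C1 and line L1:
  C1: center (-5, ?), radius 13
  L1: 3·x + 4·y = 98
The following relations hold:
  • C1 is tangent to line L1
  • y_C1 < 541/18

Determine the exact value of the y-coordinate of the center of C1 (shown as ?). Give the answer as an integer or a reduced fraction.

1. [C1‖L1]  y_C1² − (113/2)y_C1 + 534 = 0  ⇒  y_C1 = 12 or 89/2
2. given y_C1 < 541/18: keep 12

12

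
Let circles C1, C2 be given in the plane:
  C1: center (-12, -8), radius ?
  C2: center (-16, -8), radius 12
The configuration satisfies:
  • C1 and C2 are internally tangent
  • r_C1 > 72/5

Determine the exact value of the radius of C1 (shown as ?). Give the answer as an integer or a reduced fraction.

16

1. [int C1,C2]  r_C1² − 24r_C1 + 128 = 0  ⇒  r_C1 = 8 or 16
2. given r_C1 > 72/5: keep 16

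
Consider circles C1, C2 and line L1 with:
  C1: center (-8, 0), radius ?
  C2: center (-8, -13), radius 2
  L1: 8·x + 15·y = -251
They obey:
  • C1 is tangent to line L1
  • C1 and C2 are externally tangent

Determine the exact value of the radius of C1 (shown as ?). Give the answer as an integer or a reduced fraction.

11

1. [C1‖L1]  r_C1² − 121 = 0  ⇒  r_C1 = 11 (r>0 drops 1)
2. [ext C1·C2]  r_C1² + 4r_C1 − 165 = 0  ⇒  r_C1 = 11 (r>0 drops 1)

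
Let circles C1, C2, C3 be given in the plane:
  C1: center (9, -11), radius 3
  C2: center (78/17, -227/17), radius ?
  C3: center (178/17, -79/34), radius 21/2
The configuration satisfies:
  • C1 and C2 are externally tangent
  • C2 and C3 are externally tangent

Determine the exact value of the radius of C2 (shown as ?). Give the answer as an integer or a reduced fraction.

2

1. [ext C1·C2]  r_C2² + 6r_C2 − 16 = 0  ⇒  r_C2 = 2 (r>0 drops 1)
2. [ext C2·C3]  r_C2² + 21r_C2 − 46 = 0  ⇒  r_C2 = 2 (r>0 drops 1)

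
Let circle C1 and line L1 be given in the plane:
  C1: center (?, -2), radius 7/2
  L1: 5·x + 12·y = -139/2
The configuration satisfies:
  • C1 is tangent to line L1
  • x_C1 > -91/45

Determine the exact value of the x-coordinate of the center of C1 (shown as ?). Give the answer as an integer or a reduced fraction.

1. [C1‖L1]  x_C1² + (91/5)x_C1 = 0  ⇒  x_C1 = -91/5 or 0
2. given x_C1 > -91/45: keep 0

0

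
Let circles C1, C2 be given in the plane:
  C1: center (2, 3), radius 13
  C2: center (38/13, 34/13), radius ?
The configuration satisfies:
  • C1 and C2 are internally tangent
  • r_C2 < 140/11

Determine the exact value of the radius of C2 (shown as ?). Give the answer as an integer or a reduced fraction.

1. [int C1,C2]  r_C2² − 26r_C2 + 168 = 0  ⇒  r_C2 = 12 or 14
2. given r_C2 < 140/11: keep 12

12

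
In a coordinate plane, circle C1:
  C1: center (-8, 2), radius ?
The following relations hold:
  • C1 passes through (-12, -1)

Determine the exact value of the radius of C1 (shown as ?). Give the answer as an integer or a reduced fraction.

5

1. [C1∋P]  r_C1² − 25 = 0  ⇒  r_C1 = 5 (r>0 drops 1)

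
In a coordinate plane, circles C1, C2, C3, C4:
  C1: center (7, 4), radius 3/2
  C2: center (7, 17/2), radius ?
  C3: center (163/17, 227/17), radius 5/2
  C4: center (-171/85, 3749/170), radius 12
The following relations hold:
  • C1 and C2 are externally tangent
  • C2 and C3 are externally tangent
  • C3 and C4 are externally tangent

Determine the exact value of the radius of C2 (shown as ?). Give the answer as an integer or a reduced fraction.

1. [ext C1·C2]  r_C2² + 3r_C2 − 18 = 0  ⇒  r_C2 = 3 (r>0 drops 1)
2. [ext C2·C3]  r_C2² + 5r_C2 − 24 = 0  ⇒  r_C2 = 3 (r>0 drops 1)

3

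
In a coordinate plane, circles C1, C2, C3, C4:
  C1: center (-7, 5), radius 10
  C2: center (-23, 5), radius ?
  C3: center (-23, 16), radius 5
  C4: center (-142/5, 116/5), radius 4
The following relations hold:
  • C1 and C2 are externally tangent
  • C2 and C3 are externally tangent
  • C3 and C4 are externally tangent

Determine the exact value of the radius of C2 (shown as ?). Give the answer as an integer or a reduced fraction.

6

1. [ext C1·C2]  r_C2² + 20r_C2 − 156 = 0  ⇒  r_C2 = 6 (r>0 drops 1)
2. [ext C2·C3]  r_C2² + 10r_C2 − 96 = 0  ⇒  r_C2 = 6 (r>0 drops 1)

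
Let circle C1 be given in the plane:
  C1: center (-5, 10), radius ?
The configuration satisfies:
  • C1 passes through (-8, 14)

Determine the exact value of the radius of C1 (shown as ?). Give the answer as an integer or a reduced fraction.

5

1. [C1∋P]  r_C1² − 25 = 0  ⇒  r_C1 = 5 (r>0 drops 1)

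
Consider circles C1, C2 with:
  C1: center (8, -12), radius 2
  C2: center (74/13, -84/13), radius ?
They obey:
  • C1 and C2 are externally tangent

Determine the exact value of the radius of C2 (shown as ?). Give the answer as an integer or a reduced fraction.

4

1. [ext C1·C2]  r_C2² + 4r_C2 − 32 = 0  ⇒  r_C2 = 4 (r>0 drops 1)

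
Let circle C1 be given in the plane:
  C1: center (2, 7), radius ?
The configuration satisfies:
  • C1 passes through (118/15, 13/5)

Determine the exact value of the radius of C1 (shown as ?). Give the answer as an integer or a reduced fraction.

22/3

1. [C1∋P]  r_C1² − 484/9 = 0  ⇒  r_C1 = 22/3 (r>0 drops 1)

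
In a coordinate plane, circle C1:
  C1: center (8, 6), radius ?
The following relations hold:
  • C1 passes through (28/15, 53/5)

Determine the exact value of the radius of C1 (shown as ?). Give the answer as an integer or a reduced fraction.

1. [C1∋P]  r_C1² − 529/9 = 0  ⇒  r_C1 = 23/3 (r>0 drops 1)

23/3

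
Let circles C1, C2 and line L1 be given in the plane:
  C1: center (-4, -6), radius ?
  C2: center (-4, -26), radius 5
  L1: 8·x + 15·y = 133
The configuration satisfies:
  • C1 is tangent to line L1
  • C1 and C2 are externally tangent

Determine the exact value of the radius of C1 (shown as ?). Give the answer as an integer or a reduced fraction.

15

1. [C1‖L1]  r_C1² − 225 = 0  ⇒  r_C1 = 15 (r>0 drops 1)
2. [ext C1·C2]  r_C1² + 10r_C1 − 375 = 0  ⇒  r_C1 = 15 (r>0 drops 1)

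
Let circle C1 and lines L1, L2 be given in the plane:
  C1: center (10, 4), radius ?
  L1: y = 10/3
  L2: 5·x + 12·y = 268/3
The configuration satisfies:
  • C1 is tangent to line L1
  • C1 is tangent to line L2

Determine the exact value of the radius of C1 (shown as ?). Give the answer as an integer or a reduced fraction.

2/3

1. [C1‖L1]  r_C1² − 4/9 = 0  ⇒  r_C1 = 2/3 (r>0 drops 1)
2. [C1‖L2]  r_C1² − 4/9 = 0  ⇒  r_C1 = 2/3 (r>0 drops 1)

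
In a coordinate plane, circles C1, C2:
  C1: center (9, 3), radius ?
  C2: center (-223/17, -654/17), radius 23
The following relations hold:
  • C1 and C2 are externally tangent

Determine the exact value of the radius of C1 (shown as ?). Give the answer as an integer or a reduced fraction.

24

1. [ext C1·C2]  r_C1² + 46r_C1 − 1680 = 0  ⇒  r_C1 = 24 (r>0 drops 1)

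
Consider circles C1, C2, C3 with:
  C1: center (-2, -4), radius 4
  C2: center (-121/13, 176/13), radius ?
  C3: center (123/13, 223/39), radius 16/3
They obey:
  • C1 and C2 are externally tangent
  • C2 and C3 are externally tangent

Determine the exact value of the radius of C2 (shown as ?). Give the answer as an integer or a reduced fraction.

15

1. [ext C1·C2]  r_C2² + 8r_C2 − 345 = 0  ⇒  r_C2 = 15 (r>0 drops 1)
2. [ext C2·C3]  r_C2² + (32/3)r_C2 − 385 = 0  ⇒  r_C2 = 15 (r>0 drops 1)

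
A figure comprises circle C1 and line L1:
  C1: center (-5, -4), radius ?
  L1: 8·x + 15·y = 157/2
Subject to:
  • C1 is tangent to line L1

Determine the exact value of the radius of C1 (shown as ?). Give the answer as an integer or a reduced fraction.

21/2

1. [C1‖L1]  r_C1² − 441/4 = 0  ⇒  r_C1 = 21/2 (r>0 drops 1)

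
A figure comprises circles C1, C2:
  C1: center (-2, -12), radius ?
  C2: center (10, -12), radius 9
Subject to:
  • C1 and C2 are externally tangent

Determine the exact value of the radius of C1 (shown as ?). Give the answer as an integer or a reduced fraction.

3

1. [ext C1·C2]  r_C1² + 18r_C1 − 63 = 0  ⇒  r_C1 = 3 (r>0 drops 1)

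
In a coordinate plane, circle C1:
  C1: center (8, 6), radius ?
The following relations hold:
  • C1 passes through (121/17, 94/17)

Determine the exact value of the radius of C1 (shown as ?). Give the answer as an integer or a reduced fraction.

1. [C1∋P]  r_C1² − 1 = 0  ⇒  r_C1 = 1 (r>0 drops 1)

1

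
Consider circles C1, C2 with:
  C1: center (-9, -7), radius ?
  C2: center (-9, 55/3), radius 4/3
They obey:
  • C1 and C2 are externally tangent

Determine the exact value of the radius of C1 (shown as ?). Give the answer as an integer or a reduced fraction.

24

1. [ext C1·C2]  r_C1² + (8/3)r_C1 − 640 = 0  ⇒  r_C1 = 24 (r>0 drops 1)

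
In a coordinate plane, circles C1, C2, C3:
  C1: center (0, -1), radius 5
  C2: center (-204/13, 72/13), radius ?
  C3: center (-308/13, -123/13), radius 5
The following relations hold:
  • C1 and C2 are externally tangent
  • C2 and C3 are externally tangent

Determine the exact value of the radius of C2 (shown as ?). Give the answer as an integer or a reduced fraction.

1. [ext C1·C2]  r_C2² + 10r_C2 − 264 = 0  ⇒  r_C2 = 12 (r>0 drops 1)
2. [ext C2·C3]  r_C2² + 10r_C2 − 264 = 0  ⇒  r_C2 = 12 (r>0 drops 1)

12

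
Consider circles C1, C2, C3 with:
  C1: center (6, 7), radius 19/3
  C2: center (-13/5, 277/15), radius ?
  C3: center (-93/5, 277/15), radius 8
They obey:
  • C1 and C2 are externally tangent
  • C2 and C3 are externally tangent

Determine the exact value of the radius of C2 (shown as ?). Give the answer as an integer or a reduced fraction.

1. [ext C1·C2]  r_C2² + (38/3)r_C2 − 496/3 = 0  ⇒  r_C2 = 8 (r>0 drops 1)
2. [ext C2·C3]  r_C2² + 16r_C2 − 192 = 0  ⇒  r_C2 = 8 (r>0 drops 1)

8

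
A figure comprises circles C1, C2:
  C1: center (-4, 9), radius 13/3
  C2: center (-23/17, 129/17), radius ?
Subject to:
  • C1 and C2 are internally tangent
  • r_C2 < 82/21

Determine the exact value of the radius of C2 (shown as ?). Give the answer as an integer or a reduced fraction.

1. [int C1,C2]  r_C2² − (26/3)r_C2 + 88/9 = 0  ⇒  r_C2 = 4/3 or 22/3
2. given r_C2 < 82/21: keep 4/3

4/3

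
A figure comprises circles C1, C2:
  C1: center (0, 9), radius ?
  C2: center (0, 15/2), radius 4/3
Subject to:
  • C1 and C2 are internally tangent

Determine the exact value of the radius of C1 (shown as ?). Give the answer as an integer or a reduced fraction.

1. [int C1,C2]  r_C1² − (8/3)r_C1 − 17/36 = 0  ⇒  r_C1 = 17/6 (r>0 drops 1)

17/6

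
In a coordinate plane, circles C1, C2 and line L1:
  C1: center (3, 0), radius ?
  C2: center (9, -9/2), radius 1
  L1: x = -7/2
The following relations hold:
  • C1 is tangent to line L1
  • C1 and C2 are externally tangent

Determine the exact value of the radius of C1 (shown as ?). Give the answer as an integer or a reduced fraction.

13/2

1. [C1‖L1]  r_C1² − 169/4 = 0  ⇒  r_C1 = 13/2 (r>0 drops 1)
2. [ext C1·C2]  r_C1² + 2r_C1 − 221/4 = 0  ⇒  r_C1 = 13/2 (r>0 drops 1)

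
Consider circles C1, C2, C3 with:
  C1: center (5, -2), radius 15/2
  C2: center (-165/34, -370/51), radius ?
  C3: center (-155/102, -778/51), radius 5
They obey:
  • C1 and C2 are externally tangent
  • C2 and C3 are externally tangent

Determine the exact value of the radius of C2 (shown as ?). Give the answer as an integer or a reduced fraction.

11/3

1. [ext C1·C2]  r_C2² + 15r_C2 − 616/9 = 0  ⇒  r_C2 = 11/3 (r>0 drops 1)
2. [ext C2·C3]  r_C2² + 10r_C2 − 451/9 = 0  ⇒  r_C2 = 11/3 (r>0 drops 1)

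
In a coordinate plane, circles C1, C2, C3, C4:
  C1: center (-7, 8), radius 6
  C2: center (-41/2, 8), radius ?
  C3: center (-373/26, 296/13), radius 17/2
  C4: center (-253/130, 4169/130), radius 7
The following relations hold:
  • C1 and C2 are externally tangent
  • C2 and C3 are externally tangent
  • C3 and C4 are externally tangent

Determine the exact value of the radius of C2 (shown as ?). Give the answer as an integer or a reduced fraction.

1. [ext C1·C2]  r_C2² + 12r_C2 − 585/4 = 0  ⇒  r_C2 = 15/2 (r>0 drops 1)
2. [ext C2·C3]  r_C2² + 17r_C2 − 735/4 = 0  ⇒  r_C2 = 15/2 (r>0 drops 1)

15/2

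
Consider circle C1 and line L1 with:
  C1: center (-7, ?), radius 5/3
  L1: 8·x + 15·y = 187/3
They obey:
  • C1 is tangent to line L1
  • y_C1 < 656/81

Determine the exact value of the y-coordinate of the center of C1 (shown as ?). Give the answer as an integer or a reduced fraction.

1. [C1‖L1]  y_C1² − (142/9)y_C1 + 176/3 = 0  ⇒  y_C1 = 6 or 88/9
2. given y_C1 < 656/81: keep 6

6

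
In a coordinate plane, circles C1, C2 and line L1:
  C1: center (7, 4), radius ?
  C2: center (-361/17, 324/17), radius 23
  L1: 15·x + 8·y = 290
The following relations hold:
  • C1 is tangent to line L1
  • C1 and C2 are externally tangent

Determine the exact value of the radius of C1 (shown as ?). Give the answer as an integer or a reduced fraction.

9

1. [C1‖L1]  r_C1² − 81 = 0  ⇒  r_C1 = 9 (r>0 drops 1)
2. [ext C1·C2]  r_C1² + 46r_C1 − 495 = 0  ⇒  r_C1 = 9 (r>0 drops 1)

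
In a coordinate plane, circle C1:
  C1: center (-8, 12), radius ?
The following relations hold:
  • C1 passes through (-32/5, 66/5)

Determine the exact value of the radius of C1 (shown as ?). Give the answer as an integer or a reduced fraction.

1. [C1∋P]  r_C1² − 4 = 0  ⇒  r_C1 = 2 (r>0 drops 1)

2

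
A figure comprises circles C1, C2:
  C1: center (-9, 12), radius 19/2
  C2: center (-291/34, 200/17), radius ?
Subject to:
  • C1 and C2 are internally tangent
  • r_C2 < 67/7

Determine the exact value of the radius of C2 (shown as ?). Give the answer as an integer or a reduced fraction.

9

1. [int C1,C2]  r_C2² − 19r_C2 + 90 = 0  ⇒  r_C2 = 9 or 10
2. given r_C2 < 67/7: keep 9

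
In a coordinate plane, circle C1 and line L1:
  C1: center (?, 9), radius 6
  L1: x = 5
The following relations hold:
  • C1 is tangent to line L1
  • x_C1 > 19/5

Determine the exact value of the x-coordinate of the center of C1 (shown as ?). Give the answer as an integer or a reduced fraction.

11

1. [C1‖L1]  x_C1² − 10x_C1 − 11 = 0  ⇒  x_C1 = -1 or 11
2. given x_C1 > 19/5: keep 11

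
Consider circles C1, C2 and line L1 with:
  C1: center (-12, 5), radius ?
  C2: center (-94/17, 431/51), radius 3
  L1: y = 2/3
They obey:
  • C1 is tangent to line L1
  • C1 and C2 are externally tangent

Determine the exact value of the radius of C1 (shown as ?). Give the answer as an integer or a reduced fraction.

1. [C1‖L1]  r_C1² − 169/9 = 0  ⇒  r_C1 = 13/3 (r>0 drops 1)
2. [ext C1·C2]  r_C1² + 6r_C1 − 403/9 = 0  ⇒  r_C1 = 13/3 (r>0 drops 1)

13/3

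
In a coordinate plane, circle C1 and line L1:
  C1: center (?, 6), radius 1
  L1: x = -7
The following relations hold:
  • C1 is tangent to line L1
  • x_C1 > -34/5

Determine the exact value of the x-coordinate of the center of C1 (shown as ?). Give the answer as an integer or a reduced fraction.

1. [C1‖L1]  x_C1² + 14x_C1 + 48 = 0  ⇒  x_C1 = -8 or -6
2. given x_C1 > -34/5: keep -6

-6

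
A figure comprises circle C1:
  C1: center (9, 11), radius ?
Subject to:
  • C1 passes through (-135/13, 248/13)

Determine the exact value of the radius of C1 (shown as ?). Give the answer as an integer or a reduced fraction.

1. [C1∋P]  r_C1² − 441 = 0  ⇒  r_C1 = 21 (r>0 drops 1)

21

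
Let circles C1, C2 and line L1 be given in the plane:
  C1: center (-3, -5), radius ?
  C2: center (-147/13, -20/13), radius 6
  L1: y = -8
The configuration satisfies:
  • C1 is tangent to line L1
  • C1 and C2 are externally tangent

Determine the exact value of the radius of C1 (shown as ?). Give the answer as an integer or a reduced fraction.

3

1. [C1‖L1]  r_C1² − 9 = 0  ⇒  r_C1 = 3 (r>0 drops 1)
2. [ext C1·C2]  r_C1² + 12r_C1 − 45 = 0  ⇒  r_C1 = 3 (r>0 drops 1)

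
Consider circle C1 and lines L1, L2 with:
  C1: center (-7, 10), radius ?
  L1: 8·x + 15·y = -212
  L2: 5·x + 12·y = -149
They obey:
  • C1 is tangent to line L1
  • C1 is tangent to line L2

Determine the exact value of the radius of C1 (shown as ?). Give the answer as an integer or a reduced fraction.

1. [C1‖L1]  r_C1² − 324 = 0  ⇒  r_C1 = 18 (r>0 drops 1)
2. [C1‖L2]  r_C1² − 324 = 0  ⇒  r_C1 = 18 (r>0 drops 1)

18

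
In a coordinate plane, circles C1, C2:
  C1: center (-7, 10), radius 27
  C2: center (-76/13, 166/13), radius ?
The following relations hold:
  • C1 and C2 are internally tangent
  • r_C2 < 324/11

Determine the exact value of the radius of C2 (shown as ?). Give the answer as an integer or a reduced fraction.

1. [int C1,C2]  r_C2² − 54r_C2 + 720 = 0  ⇒  r_C2 = 24 or 30
2. given r_C2 < 324/11: keep 24

24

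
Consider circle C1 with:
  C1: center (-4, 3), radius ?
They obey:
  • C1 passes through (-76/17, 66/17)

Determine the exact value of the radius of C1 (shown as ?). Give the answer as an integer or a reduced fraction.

1

1. [C1∋P]  r_C1² − 1 = 0  ⇒  r_C1 = 1 (r>0 drops 1)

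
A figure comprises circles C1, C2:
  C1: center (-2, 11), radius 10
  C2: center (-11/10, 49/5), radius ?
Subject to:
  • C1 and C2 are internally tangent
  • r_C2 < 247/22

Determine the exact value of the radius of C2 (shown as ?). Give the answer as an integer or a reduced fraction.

17/2

1. [int C1,C2]  r_C2² − 20r_C2 + 391/4 = 0  ⇒  r_C2 = 17/2 or 23/2
2. given r_C2 < 247/22: keep 17/2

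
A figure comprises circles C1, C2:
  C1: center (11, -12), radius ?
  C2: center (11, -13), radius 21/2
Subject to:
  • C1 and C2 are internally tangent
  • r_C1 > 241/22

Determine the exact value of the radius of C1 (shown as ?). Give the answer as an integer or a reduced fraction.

23/2

1. [int C1,C2]  r_C1² − 21r_C1 + 437/4 = 0  ⇒  r_C1 = 19/2 or 23/2
2. given r_C1 > 241/22: keep 23/2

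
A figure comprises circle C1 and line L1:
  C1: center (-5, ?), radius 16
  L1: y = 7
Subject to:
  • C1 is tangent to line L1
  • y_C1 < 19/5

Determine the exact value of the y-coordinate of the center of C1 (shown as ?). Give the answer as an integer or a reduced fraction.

-9

1. [C1‖L1]  y_C1² − 14y_C1 − 207 = 0  ⇒  y_C1 = -9 or 23
2. given y_C1 < 19/5: keep -9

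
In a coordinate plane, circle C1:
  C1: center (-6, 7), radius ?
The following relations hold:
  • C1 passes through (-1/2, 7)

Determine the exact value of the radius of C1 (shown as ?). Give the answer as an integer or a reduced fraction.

1. [C1∋P]  r_C1² − 121/4 = 0  ⇒  r_C1 = 11/2 (r>0 drops 1)

11/2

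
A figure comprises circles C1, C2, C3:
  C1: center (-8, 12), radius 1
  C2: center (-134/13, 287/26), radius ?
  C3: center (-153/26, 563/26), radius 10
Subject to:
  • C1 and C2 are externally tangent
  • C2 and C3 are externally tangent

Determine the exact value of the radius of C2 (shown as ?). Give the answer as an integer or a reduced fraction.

3/2

1. [ext C1·C2]  r_C2² + 2r_C2 − 21/4 = 0  ⇒  r_C2 = 3/2 (r>0 drops 1)
2. [ext C2·C3]  r_C2² + 20r_C2 − 129/4 = 0  ⇒  r_C2 = 3/2 (r>0 drops 1)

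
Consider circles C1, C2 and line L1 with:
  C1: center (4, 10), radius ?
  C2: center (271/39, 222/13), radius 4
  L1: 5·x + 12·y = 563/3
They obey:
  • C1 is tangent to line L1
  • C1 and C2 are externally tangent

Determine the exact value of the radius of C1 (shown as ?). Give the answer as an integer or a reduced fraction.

11/3

1. [C1‖L1]  r_C1² − 121/9 = 0  ⇒  r_C1 = 11/3 (r>0 drops 1)
2. [ext C1·C2]  r_C1² + 8r_C1 − 385/9 = 0  ⇒  r_C1 = 11/3 (r>0 drops 1)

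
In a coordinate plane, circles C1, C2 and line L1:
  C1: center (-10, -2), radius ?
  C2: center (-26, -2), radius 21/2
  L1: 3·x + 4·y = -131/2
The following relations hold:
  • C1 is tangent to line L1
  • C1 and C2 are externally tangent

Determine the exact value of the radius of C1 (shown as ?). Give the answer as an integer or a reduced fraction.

1. [C1‖L1]  r_C1² − 121/4 = 0  ⇒  r_C1 = 11/2 (r>0 drops 1)
2. [ext C1·C2]  r_C1² + 21r_C1 − 583/4 = 0  ⇒  r_C1 = 11/2 (r>0 drops 1)

11/2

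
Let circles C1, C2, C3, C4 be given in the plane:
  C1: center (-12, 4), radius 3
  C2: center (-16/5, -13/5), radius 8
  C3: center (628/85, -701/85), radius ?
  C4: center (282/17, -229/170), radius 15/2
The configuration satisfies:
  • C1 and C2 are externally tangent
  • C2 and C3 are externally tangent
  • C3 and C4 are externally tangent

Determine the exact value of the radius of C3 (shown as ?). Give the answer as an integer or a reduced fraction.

1. [ext C2·C3]  r_C3² + 16r_C3 − 80 = 0  ⇒  r_C3 = 4 (r>0 drops 1)
2. [ext C3·C4]  r_C3² + 15r_C3 − 76 = 0  ⇒  r_C3 = 4 (r>0 drops 1)

4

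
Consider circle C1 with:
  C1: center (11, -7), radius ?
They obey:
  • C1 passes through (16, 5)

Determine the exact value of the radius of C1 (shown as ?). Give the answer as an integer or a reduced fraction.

13

1. [C1∋P]  r_C1² − 169 = 0  ⇒  r_C1 = 13 (r>0 drops 1)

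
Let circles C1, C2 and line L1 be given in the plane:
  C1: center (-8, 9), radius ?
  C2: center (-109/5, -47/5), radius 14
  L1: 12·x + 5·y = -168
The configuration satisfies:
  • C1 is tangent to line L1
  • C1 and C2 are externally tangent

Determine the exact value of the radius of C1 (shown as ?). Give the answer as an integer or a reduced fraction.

1. [C1‖L1]  r_C1² − 81 = 0  ⇒  r_C1 = 9 (r>0 drops 1)
2. [ext C1·C2]  r_C1² + 28r_C1 − 333 = 0  ⇒  r_C1 = 9 (r>0 drops 1)

9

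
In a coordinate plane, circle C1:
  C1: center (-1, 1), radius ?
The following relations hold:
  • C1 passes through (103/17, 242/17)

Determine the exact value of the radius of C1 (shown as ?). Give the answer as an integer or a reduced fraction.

15

1. [C1∋P]  r_C1² − 225 = 0  ⇒  r_C1 = 15 (r>0 drops 1)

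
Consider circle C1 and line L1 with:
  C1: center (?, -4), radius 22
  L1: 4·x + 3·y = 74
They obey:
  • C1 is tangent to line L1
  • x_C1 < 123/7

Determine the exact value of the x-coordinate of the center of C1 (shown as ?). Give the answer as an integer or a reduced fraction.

-6

1. [C1‖L1]  x_C1² − 43x_C1 − 294 = 0  ⇒  x_C1 = -6 or 49
2. given x_C1 < 123/7: keep -6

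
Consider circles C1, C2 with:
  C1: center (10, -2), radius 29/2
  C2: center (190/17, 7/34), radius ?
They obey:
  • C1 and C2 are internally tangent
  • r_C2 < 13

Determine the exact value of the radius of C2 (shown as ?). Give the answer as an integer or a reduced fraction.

12

1. [int C1,C2]  r_C2² − 29r_C2 + 204 = 0  ⇒  r_C2 = 12 or 17
2. given r_C2 < 13: keep 12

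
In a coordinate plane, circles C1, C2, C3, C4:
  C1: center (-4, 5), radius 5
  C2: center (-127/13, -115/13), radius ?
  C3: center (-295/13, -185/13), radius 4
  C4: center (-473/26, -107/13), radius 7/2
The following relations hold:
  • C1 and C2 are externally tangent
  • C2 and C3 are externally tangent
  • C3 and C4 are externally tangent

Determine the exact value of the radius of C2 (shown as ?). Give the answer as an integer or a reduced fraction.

10

1. [ext C1·C2]  r_C2² + 10r_C2 − 200 = 0  ⇒  r_C2 = 10 (r>0 drops 1)
2. [ext C2·C3]  r_C2² + 8r_C2 − 180 = 0  ⇒  r_C2 = 10 (r>0 drops 1)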